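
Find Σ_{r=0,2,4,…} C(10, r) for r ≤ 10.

512

Half of (1+1)^10 + (1−1)^10 gives the even-index sum: 2^9 = 512.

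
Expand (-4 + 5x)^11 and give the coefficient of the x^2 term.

-360448000

The general term is C(11,j)·(-4)^j·(5x)^(11-j); the x^2 term has j = 9.
C(11,9) = 55.
Coefficient = C(11,9) · (-4)^9 · 5^2 = 55 · (-262144) · 25 = -360448000.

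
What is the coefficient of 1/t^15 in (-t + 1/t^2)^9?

-9

General term: C(9,j)·(-t)^j·(1/t^2)^(9-j), with t-exponent 1j − 2(9−j) = 3j − 18.
Set 3j − 18 = -15: j = 1.
C(9,1) = 9; (-1)^1 = -1; 1^8 = 1.
Coefficient = 9 · (-1) · 1 = -9.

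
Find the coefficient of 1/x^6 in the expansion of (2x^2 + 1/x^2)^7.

General term: C(7,j)·(2x^2)^j·(1/x^2)^(7-j), with x-exponent 2j − 2(7−j) = 4j − 14.
Set 4j − 14 = -6: j = 2.
C(7,2) = 21; 2^2 = 4; 1^5 = 1.
Coefficient = 21 · 4 · 1 = 84.

84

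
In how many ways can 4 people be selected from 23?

8855

This is C(23,4) = 8855.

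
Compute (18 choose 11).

31824

C(18,11) = C(18,7) by symmetry.
C(18,7) = (18·17·16·15·14·13·12) / 7! = 160392960 / 5040 = 31824.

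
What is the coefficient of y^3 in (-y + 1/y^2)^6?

General term: C(6,j)·(-y)^j·(1/y^2)^(6-j), with y-exponent 1j − 2(6−j) = 3j − 12.
Set 3j − 12 = 3: j = 5.
C(6,5) = 6; (-1)^5 = -1; 1^1 = 1.
Coefficient = 6 · (-1) · 1 = -6.

-6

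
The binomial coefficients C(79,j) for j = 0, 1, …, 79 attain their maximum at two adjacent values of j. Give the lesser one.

39

For odd n = 79, C(79,j) peaks at j = (n−1)/2 and (n+1)/2; the lesser is 39.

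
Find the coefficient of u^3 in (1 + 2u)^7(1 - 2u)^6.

-48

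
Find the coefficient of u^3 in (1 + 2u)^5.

80

The general term is C(5,j)·(1)^j·(2u)^(5-j); the u^3 term has j = 2.
C(5,2) = 10.
Coefficient = C(5,2) · 2^3 = 10 · 8 = 80.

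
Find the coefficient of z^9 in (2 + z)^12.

1760

The general term is C(12,j)·(2)^j·(z)^(12-j); the z^9 term has j = 3.
C(12,3) = 220.
Coefficient = C(12,3) · 2^3 = 220 · 8 = 1760.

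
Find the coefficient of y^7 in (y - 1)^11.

330

The general term is C(11,j)·(y)^j·(-1)^(11-j); the y^7 term has j = 7.
C(11,7) = 330.
Coefficient = C(11,7) = 330.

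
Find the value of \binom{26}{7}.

C(26,7) = (26·25·24·23·22·21·20) / 7! = 3315312000 / 5040 = 657800.

657800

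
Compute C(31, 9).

C(31,9) = (31·30·29·28·27·26·25·24·23) / 9! = 7315688016000 / 362880 = 20160075.

20160075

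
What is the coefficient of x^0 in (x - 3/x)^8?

General term: C(8,j)·(x)^j·(-3/x)^(8-j), with x-exponent 1j − 1(8−j) = 2j − 8.
Set 2j − 8 = 0: j = 4.
C(8,4) = 70; 1^4 = 1; (-3)^4 = 81.
Coefficient = 70 · 1 · 81 = 5670.

5670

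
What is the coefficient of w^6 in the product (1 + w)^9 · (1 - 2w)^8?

Coefficient of w^6 = Σ_{j} C(9,j)·1^j·C(8,6-j)·(-2)^(6-j) for j from 0 to 6.
= 1792 + (-16128) + 40320 + (-37632) + 14112 + (-2016) + 84 = 532.

532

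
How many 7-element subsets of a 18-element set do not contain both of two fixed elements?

27456

All 7-subsets: C(18,7) = 31824. Those containing both fixed elements: C(16,5) = 4368.
31824 − 4368 = 27456.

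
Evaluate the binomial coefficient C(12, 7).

792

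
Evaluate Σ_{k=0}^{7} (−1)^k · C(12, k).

-330

The partial alternating sum Σ_{k=0}^{7} (−1)^k C(12,k) = (−1)^7 C(11,7) = -330.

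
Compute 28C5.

C(28,5) = (28·27·26·25·24) / 5! = 11793600 / 120 = 98280.

98280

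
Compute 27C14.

C(27,14) = C(27,13) by symmetry.
C(27,13) = (27·26·25·24·23·22·21·20·19·18·17·16·15) / 13! = 124903451312640000 / 6227020800 = 20058300.

20058300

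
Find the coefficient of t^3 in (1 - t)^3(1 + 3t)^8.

Coefficient of t^3 = Σ_{j} C(3,j)·(-1)^j·C(8,3-j)·3^(3-j) for j from 0 to 3.
= 1512 + (-756) + 72 + (-1) = 827.

827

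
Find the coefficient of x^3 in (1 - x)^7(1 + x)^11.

Coefficient of x^3 = Σ_{j} C(7,j)·(-1)^j·C(11,3-j)·1^(3-j) for j from 0 to 3.
= 165 + (-385) + 231 + (-35) = -24.

-24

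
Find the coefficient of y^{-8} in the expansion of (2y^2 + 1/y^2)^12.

General term: C(12,j)·(2y^2)^j·(1/y^2)^(12-j), with y-exponent 2j − 2(12−j) = 4j − 24.
Set 4j − 24 = -8: j = 4.
C(12,4) = 495; 2^4 = 16; 1^8 = 1.
Coefficient = 495 · 16 · 1 = 7920.

7920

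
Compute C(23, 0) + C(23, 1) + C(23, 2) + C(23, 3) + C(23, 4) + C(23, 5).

44552

1 + 23 + 253 + 1771 + 8855 + 33649 = 44552.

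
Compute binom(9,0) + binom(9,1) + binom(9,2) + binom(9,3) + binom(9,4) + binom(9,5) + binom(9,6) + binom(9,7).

1 + 9 + 36 + 84 + 126 + 126 + 84 + 36 = 502.

502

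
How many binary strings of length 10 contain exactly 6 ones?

210

Choose the 6 positions: C(10,6) = 210.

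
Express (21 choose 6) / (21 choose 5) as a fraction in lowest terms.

8/3

C(n,k+1)/C(n,k) = (n−k)/(k+1) = (21−5)/(5+1) = 16/6 = 8/3.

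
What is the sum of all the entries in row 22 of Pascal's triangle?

Setting x = 1 in (1+x)^22 gives Σ C(22,r) = 2^22 = 4194304.

4194304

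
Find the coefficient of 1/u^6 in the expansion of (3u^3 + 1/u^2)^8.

252

General term: C(8,j)·(3u^3)^j·(1/u^2)^(8-j), with u-exponent 3j − 2(8−j) = 5j − 16.
Set 5j − 16 = -6: j = 2.
C(8,2) = 28; 3^2 = 9; 1^6 = 1.
Coefficient = 28 · 9 · 1 = 252.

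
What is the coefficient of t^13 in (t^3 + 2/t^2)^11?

5280

General term: C(11,j)·(t^3)^j·(2/t^2)^(11-j), with t-exponent 3j − 2(11−j) = 5j − 22.
Set 5j − 22 = 13: j = 7.
C(11,7) = 330; 1^7 = 1; 2^4 = 16.
Coefficient = 330 · 1 · 16 = 5280.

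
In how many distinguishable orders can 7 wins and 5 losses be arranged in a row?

792

Choose positions for the wins: C(12,7) = 792.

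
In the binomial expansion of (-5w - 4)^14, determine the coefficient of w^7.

The general term is C(14,j)·(-5w)^j·(-4)^(14-j); the w^7 term has j = 7.
C(14,7) = 3432.
Coefficient = C(14,7) · (-5)^7 · (-4)^7 = 3432 · (-78125) · (-16384) = 4392960000000.

4392960000000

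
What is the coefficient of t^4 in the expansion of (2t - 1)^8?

1120

The general term is C(8,j)·(2t)^j·(-1)^(8-j); the t^4 term has j = 4.
C(8,4) = 70.
Coefficient = C(8,4) · 2^4 = 70 · 16 = 1120.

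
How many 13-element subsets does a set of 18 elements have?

8568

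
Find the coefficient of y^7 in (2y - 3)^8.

The general term is C(8,j)·(2y)^j·(-3)^(8-j); the y^7 term has j = 7.
C(8,7) = 8.
Coefficient = C(8,7) · 2^7 · (-3)^1 = 8 · 128 · (-3) = -3072.

-3072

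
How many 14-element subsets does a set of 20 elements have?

C(20,14) = C(20,6) by symmetry.
C(20,6) = (20·19·18·17·16·15) / 6! = 27907200 / 720 = 38760.

38760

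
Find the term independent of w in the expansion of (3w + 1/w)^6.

General term: C(6,j)·(3w)^j·(1/w)^(6-j), with w-exponent 1j − 1(6−j) = 2j − 6.
Set 2j − 6 = 0: j = 3.
C(6,3) = 20; 3^3 = 27; 1^3 = 1.
Coefficient = 20 · 27 · 1 = 540.

540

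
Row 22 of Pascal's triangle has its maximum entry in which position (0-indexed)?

C(22,i) is maximized at i = 22/2 = 11.

11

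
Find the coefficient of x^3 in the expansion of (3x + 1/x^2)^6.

1458

General term: C(6,j)·(3x)^j·(1/x^2)^(6-j), with x-exponent 1j − 2(6−j) = 3j − 12.
Set 3j − 12 = 3: j = 5.
C(6,5) = 6; 3^5 = 243; 1^1 = 1.
Coefficient = 6 · 243 · 1 = 1458.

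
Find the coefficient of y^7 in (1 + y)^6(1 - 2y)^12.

Coefficient of y^7 = Σ_{j} C(6,j)·1^j·C(12,7-j)·(-2)^(7-j) for j from 0 to 6.
= (-101376) + 354816 + (-380160) + 158400 + (-26400) + 1584 + (-24) = 6840.

6840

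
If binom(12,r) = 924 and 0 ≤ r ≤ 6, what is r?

C(12,r) increases on 0 ≤ r ≤ 6. C(12,5) = 792 and C(12,6) = 924, so r = 6.

6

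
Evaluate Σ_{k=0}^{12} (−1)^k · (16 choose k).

The partial alternating sum Σ_{k=0}^{12} (−1)^k C(16,k) = (−1)^12 C(15,12) = 455.

455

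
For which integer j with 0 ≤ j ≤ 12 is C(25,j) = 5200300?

12

C(25,j) increases on 0 ≤ j ≤ 12. C(25,11) = 4457400 and C(25,12) = 5200300, so j = 12.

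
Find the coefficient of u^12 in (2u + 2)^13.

The general term is C(13,j)·(2u)^j·(2)^(13-j); the u^12 term has j = 12.
C(13,12) = 13.
Coefficient = C(13,12) · 2^12 · 2^1 = 13 · 4096 · 2 = 106496.

106496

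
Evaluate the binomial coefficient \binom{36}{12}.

1251677700

C(36,12) = (36·35·34·33·32·31·30·29·28·27·26·25) / 12! = 599555620984320000 / 479001600 = 1251677700.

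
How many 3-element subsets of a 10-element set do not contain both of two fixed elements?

All 3-subsets: C(10,3) = 120. Those containing both fixed elements: C(8,1) = 8.
120 − 8 = 112.

112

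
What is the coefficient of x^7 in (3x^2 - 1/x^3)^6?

General term: C(6,j)·(3x^2)^j·(-1/x^3)^(6-j), with x-exponent 2j − 3(6−j) = 5j − 18.
Set 5j − 18 = 7: j = 5.
C(6,5) = 6; 3^5 = 243; (-1)^1 = -1.
Coefficient = 6 · 243 · (-1) = -1458.

-1458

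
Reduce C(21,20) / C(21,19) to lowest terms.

C(n,k+1)/C(n,k) = (n−k)/(k+1) = (21−19)/(19+1) = 2/20 = 1/10.

1/10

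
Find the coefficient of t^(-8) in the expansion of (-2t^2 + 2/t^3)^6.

General term: C(6,j)·(-2t^2)^j·(2/t^3)^(6-j), with t-exponent 2j − 3(6−j) = 5j − 18.
Set 5j − 18 = -8: j = 2.
C(6,2) = 15; (-2)^2 = 4; 2^4 = 16.
Coefficient = 15 · 4 · 16 = 960.

960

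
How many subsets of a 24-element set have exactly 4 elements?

Choose the 4 positions: C(24,4) = 10626.

10626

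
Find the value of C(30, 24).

593775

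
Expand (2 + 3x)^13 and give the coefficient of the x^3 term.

7907328

The general term is C(13,j)·(2)^j·(3x)^(13-j); the x^3 term has j = 10.
C(13,10) = 286.
Coefficient = C(13,10) · 2^10 · 3^3 = 286 · 1024 · 27 = 7907328.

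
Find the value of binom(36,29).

C(36,29) = C(36,7) by symmetry.
C(36,7) = (36·35·34·33·32·31·30) / 7! = 42072307200 / 5040 = 8347680.

8347680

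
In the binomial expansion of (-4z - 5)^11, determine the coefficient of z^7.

-3379200000

The general term is C(11,j)·(-4z)^j·(-5)^(11-j); the z^7 term has j = 7.
C(11,7) = 330.
Coefficient = C(11,7) · (-4)^7 · (-5)^4 = 330 · (-16384) · 625 = -3379200000.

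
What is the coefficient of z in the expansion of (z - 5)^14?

The general term is C(14,j)·(z)^j·(-5)^(14-j); the z^1 term has j = 1.
C(14,1) = 14.
Coefficient = C(14,1) · (-5)^13 = 14 · (-1220703125) = -17089843750.

-17089843750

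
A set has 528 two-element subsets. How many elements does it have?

33

n(n−1)/2 = 528 ⇒ n(n−1) = 1056. Since 33·32 = 1056, n = 33.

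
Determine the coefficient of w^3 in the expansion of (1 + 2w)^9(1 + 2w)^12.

Coefficient of w^3 = Σ_{j} C(9,j)·2^j·C(12,3-j)·2^(3-j) for j from 0 to 3.
= 1760 + 4752 + 3456 + 672 = 10640.

10640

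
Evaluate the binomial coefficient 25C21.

12650

C(25,21) = C(25,4) by symmetry.
C(25,4) = (25·24·23·22) / 4! = 303600 / 24 = 12650.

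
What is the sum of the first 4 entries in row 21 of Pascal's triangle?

1 + 21 + 210 + 1330 = 1562.

1562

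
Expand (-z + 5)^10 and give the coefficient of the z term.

-19531250

The general term is C(10,j)·(-z)^j·(5)^(10-j); the z^1 term has j = 1.
C(10,1) = 10.
Coefficient = C(10,1) · (-1)^1 · 5^9 = 10 · (-1) · 1953125 = -19531250.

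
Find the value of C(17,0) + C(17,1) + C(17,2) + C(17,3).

834

1 + 17 + 136 + 680 = 834.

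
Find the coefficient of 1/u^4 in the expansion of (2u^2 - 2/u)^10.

46080

General term: C(10,j)·(2u^2)^j·(-2/u)^(10-j), with u-exponent 2j − 1(10−j) = 3j − 10.
Set 3j − 10 = -4: j = 2.
C(10,2) = 45; 2^2 = 4; (-2)^8 = 256.
Coefficient = 45 · 4 · 256 = 46080.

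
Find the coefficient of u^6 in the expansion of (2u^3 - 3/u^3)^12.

-24634368

General term: C(12,j)·(2u^3)^j·(-3/u^3)^(12-j), with u-exponent 3j − 3(12−j) = 6j − 36.
Set 6j − 36 = 6: j = 7.
C(12,7) = 792; 2^7 = 128; (-3)^5 = -243.
Coefficient = 792 · 128 · (-243) = -24634368.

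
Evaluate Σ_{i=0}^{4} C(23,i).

10903

1 + 23 + 253 + 1771 + 8855 = 10903.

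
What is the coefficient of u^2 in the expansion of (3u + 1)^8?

The general term is C(8,j)·(3u)^j·(1)^(8-j); the u^2 term has j = 2.
C(8,2) = 28.
Coefficient = C(8,2) · 3^2 = 28 · 9 = 252.

252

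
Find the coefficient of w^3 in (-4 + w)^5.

160

The general term is C(5,j)·(-4)^j·(w)^(5-j); the w^3 term has j = 2.
C(5,2) = 10.
Coefficient = C(5,2) · (-4)^2 = 10 · 16 = 160.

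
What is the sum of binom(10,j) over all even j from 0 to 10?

Half of (1+1)^10 + (1−1)^10 gives the even-index sum: 2^9 = 512.

512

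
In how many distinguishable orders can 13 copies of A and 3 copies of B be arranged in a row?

Choose positions for the A's: C(16,13) = 560.

560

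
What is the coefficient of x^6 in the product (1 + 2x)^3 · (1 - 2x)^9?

0

Coefficient of x^6 = Σ_{j} C(3,j)·2^j·C(9,6-j)·(-2)^(6-j) for j from 0 to 3.
= 5376 + (-24192) + 24192 + (-5376) = 0.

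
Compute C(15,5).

3003

C(15,5) = (15·14·13·12·11) / 5! = 360360 / 120 = 3003.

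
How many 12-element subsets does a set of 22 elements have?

646646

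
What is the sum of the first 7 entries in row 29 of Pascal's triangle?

1 + 29 + 406 + 3654 + 23751 + 118755 + 475020 = 621616.

621616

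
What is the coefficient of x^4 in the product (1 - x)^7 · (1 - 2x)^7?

4809

Coefficient of x^4 = Σ_{j} C(7,j)·(-1)^j·C(7,4-j)·(-2)^(4-j) for j from 0 to 4.
= 560 + 1960 + 1764 + 490 + 35 = 4809.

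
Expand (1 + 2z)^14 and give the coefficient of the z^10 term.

The general term is C(14,j)·(1)^j·(2z)^(14-j); the z^10 term has j = 4.
C(14,4) = 1001.
Coefficient = C(14,4) · 2^10 = 1001 · 1024 = 1025024.

1025024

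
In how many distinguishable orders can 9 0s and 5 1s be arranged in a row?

2002

Choose positions for the 0s: C(14,9) = 2002.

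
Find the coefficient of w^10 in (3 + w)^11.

33

The general term is C(11,j)·(3)^j·(w)^(11-j); the w^10 term has j = 1.
C(11,1) = 11.
Coefficient = C(11,1) · 3^1 = 11 · 3 = 33.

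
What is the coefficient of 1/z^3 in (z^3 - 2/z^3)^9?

General term: C(9,j)·(z^3)^j·(-2/z^3)^(9-j), with z-exponent 3j − 3(9−j) = 6j − 27.
Set 6j − 27 = -3: j = 4.
C(9,4) = 126; 1^4 = 1; (-2)^5 = -32.
Coefficient = 126 · 1 · (-32) = -4032.

-4032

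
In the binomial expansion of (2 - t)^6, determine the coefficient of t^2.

The general term is C(6,j)·(2)^j·(-t)^(6-j); the t^2 term has j = 4.
C(6,4) = 15.
Coefficient = C(6,4) · 2^4 = 15 · 16 = 240.

240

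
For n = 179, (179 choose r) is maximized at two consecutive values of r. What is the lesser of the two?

89

For odd n = 179, C(179,r) peaks at r = (n−1)/2 and (n+1)/2; the lesser is 89.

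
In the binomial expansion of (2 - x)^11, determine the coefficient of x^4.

42240

The general term is C(11,j)·(2)^j·(-x)^(11-j); the x^4 term has j = 7.
C(11,7) = 330.
Coefficient = C(11,7) · 2^7 = 330 · 128 = 42240.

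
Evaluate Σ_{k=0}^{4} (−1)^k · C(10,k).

126

The partial alternating sum Σ_{k=0}^{4} (−1)^k C(10,k) = (−1)^4 C(9,4) = 126.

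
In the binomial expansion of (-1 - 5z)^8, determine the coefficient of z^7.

625000

The general term is C(8,j)·(-1)^j·(-5z)^(8-j); the z^7 term has j = 1.
C(8,1) = 8.
Coefficient = C(8,1) · (-1)^1 · (-5)^7 = 8 · (-1) · (-78125) = 625000.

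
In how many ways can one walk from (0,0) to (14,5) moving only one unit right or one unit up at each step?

11628

Each path is a sequence of 19 steps with 14 rights: C(19,14) = 11628.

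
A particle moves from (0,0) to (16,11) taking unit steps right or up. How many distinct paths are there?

Each path is a sequence of 27 steps with 16 rights: C(27,16) = 13037895.

13037895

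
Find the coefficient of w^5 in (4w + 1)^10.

258048

The general term is C(10,j)·(4w)^j·(1)^(10-j); the w^5 term has j = 5.
C(10,5) = 252.
Coefficient = C(10,5) · 4^5 = 252 · 1024 = 258048.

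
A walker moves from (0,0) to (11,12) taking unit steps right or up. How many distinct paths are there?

Each path is a sequence of 23 steps with 11 rights: C(23,11) = 1352078.

1352078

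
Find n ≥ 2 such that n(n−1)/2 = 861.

n(n−1)/2 = 861 ⇒ n(n−1) = 1722. Since 42·41 = 1722, n = 42.

42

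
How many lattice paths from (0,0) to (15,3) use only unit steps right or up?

816

Each path is a sequence of 18 steps with 15 rights: C(18,15) = 816.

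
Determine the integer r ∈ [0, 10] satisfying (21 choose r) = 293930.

9

C(21,r) increases on 0 ≤ r ≤ 10. C(21,8) = 203490 and C(21,9) = 293930, so r = 9.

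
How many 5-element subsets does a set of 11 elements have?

C(11,5) = (11·10·9·8·7) / 5! = 55440 / 120 = 462.

462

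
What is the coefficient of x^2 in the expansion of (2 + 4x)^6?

3840

The general term is C(6,j)·(2)^j·(4x)^(6-j); the x^2 term has j = 4.
C(6,4) = 15.
Coefficient = C(6,4) · 2^4 · 4^2 = 15 · 16 · 16 = 3840.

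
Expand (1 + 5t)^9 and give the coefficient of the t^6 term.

The general term is C(9,j)·(1)^j·(5t)^(9-j); the t^6 term has j = 3.
C(9,3) = 84.
Coefficient = C(9,3) · 5^6 = 84 · 15625 = 1312500.

1312500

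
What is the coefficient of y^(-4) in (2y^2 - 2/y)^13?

2342912

General term: C(13,j)·(2y^2)^j·(-2/y)^(13-j), with y-exponent 2j − 1(13−j) = 3j − 13.
Set 3j − 13 = -4: j = 3.
C(13,3) = 286; 2^3 = 8; (-2)^10 = 1024.
Coefficient = 286 · 8 · 1024 = 2342912.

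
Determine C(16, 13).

C(16,13) = C(16,3) by symmetry.
C(16,3) = (16·15·14) / 3! = 3360 / 6 = 560.

560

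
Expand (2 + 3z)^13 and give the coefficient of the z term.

The general term is C(13,j)·(2)^j·(3z)^(13-j); the z^1 term has j = 12.
C(13,12) = 13.
Coefficient = C(13,12) · 2^12 · 3^1 = 13 · 4096 · 3 = 159744.

159744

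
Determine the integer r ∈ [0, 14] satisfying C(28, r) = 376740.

6

C(28,r) increases on 0 ≤ r ≤ 14. C(28,5) = 98280 and C(28,6) = 376740, so r = 6.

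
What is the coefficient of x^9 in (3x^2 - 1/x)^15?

-42220035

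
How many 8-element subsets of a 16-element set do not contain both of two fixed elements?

All 8-subsets: C(16,8) = 12870. Those containing both fixed elements: C(14,6) = 3003.
12870 − 3003 = 9867.

9867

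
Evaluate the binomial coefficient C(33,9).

C(33,9) = (33·32·31·30·29·28·27·26·25) / 9! = 13995229248000 / 362880 = 38567100.

38567100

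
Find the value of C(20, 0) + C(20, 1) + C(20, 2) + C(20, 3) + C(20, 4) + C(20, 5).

1 + 20 + 190 + 1140 + 4845 + 15504 = 21700.

21700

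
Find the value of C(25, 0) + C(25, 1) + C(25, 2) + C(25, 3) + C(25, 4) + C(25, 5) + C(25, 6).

1 + 25 + 300 + 2300 + 12650 + 53130 + 177100 = 245506.

245506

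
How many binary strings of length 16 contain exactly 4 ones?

Choose the 4 positions: C(16,4) = 1820.

1820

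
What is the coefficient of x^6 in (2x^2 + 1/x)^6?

240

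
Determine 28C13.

37442160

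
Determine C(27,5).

C(27,5) = (27·26·25·24·23) / 5! = 9687600 / 120 = 80730.

80730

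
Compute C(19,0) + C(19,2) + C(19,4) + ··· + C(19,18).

262144

Half of (1+1)^19 + (1−1)^19 gives the even-index sum: 2^18 = 262144.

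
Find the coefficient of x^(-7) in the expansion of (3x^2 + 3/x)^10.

590490

General term: C(10,j)·(3x^2)^j·(3/x)^(10-j), with x-exponent 2j − 1(10−j) = 3j − 10.
Set 3j − 10 = -7: j = 1.
C(10,1) = 10; 3^1 = 3; 3^9 = 19683.
Coefficient = 10 · 3 · 19683 = 590490.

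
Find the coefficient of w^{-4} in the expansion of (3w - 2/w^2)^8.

General term: C(8,j)·(3w)^j·(-2/w^2)^(8-j), with w-exponent 1j − 2(8−j) = 3j − 16.
Set 3j − 16 = -4: j = 4.
C(8,4) = 70; 3^4 = 81; (-2)^4 = 16.
Coefficient = 70 · 81 · 16 = 90720.

90720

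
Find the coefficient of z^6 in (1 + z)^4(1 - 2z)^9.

-1200

Coefficient of z^6 = Σ_{j} C(4,j)·1^j·C(9,6-j)·(-2)^(6-j) for j from 0 to 4.
= 5376 + (-16128) + 12096 + (-2688) + 144 = -1200.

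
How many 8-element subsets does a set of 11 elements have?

C(11,8) = C(11,3) by symmetry.
C(11,3) = (11·10·9) / 3! = 990 / 6 = 165.

165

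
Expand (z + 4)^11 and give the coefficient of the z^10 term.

44

The general term is C(11,j)·(z)^j·(4)^(11-j); the z^10 term has j = 10.
C(11,10) = 11.
Coefficient = C(11,10) · 4^1 = 11 · 4 = 44.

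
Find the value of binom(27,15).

C(27,15) = C(27,12) by symmetry.
C(27,12) = (27·26·25·24·23·22·21·20·19·18·17·16) / 12! = 8326896754176000 / 479001600 = 17383860.

17383860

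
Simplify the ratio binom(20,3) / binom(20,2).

6

C(n,k+1)/C(n,k) = (n−k)/(k+1) = (20−2)/(2+1) = 18/3 = 6.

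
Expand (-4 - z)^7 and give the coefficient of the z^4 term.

-2240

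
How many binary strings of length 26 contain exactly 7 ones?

Choose the 7 positions: C(26,7) = 657800.

657800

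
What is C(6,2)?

C(6,2) = (6·5) / 2! = 30 / 2 = 15.

15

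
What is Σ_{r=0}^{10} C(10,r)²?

184756

By Vandermonde's identity, Σ C(10,r)² = C(20,10) = 184756.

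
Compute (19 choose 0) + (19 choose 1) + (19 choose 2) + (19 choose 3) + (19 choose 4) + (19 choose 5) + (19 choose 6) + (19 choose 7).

1 + 19 + 171 + 969 + 3876 + 11628 + 27132 + 50388 = 94184.

94184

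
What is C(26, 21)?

65780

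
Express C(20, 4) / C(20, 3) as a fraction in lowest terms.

C(n,k+1)/C(n,k) = (n−k)/(k+1) = (20−3)/(3+1) = 17/4.

17/4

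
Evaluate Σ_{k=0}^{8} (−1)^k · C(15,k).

The partial alternating sum Σ_{k=0}^{8} (−1)^k C(15,k) = (−1)^8 C(14,8) = 3003.

3003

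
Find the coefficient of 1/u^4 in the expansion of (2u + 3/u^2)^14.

560431872

General term: C(14,j)·(2u)^j·(3/u^2)^(14-j), with u-exponent 1j − 2(14−j) = 3j − 28.
Set 3j − 28 = -4: j = 8.
C(14,8) = 3003; 2^8 = 256; 3^6 = 729.
Coefficient = 3003 · 256 · 729 = 560431872.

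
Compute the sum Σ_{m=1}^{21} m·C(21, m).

22020096

Since m·C(21,m) = 21·C(20,m−1), the sum is 21·2^20 = 21·1048576 = 22020096.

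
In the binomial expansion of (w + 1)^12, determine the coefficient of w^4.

495

The general term is C(12,j)·(w)^j·(1)^(12-j); the w^4 term has j = 4.
C(12,4) = 495.
Coefficient = C(12,4) = 495.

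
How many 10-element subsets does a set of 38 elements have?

472733756

C(38,10) = (38·37·36·35·34·33·32·31·30·29) / 10! = 1715456253772800 / 3628800 = 472733756.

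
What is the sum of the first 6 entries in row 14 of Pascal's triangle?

3473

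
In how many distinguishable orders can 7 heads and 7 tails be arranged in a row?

Choose positions for the heads: C(14,7) = 3432.

3432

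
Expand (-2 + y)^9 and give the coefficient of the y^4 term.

-4032

The general term is C(9,j)·(-2)^j·(y)^(9-j); the y^4 term has j = 5.
C(9,5) = 126.
Coefficient = C(9,5) · (-2)^5 = 126 · (-32) = -4032.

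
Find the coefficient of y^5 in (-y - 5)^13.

-502734375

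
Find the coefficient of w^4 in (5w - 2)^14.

640640000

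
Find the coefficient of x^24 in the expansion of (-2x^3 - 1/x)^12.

112640

General term: C(12,j)·(-2x^3)^j·(-1/x)^(12-j), with x-exponent 3j − 1(12−j) = 4j − 12.
Set 4j − 12 = 24: j = 9.
C(12,9) = 220; (-2)^9 = -512; (-1)^3 = -1.
Coefficient = 220 · (-512) · (-1) = 112640.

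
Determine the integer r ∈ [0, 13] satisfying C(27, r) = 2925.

3

C(27,r) increases on 0 ≤ r ≤ 13. C(27,2) = 351 and C(27,3) = 2925, so r = 3.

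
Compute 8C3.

56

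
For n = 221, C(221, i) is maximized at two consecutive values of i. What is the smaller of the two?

For odd n = 221, C(221,i) peaks at i = (n−1)/2 and (n+1)/2; the smaller is 110.

110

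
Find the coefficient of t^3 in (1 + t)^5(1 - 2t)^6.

30

Coefficient of t^3 = Σ_{j} C(5,j)·1^j·C(6,3-j)·(-2)^(3-j) for j from 0 to 3.
= (-160) + 300 + (-120) + 10 = 30.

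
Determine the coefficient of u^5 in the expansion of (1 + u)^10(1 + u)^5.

Coefficient of u^5 = Σ_{j} C(10,j)·C(5,5-j) for j from 0 to 5.
= 1 + 50 + 450 + 1200 + 1050 + 252 = 3003.

3003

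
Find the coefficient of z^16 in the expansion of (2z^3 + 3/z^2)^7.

1344

General term: C(7,j)·(2z^3)^j·(3/z^2)^(7-j), with z-exponent 3j − 2(7−j) = 5j − 14.
Set 5j − 14 = 16: j = 6.
C(7,6) = 7; 2^6 = 64; 3^1 = 3.
Coefficient = 7 · 64 · 3 = 1344.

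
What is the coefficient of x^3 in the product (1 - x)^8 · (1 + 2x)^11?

Coefficient of x^3 = Σ_{j} C(8,j)·(-1)^j·C(11,3-j)·2^(3-j) for j from 0 to 3.
= 1320 + (-1760) + 616 + (-56) = 120.

120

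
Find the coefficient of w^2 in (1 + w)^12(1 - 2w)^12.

42

Coefficient of w^2 = Σ_{j} C(12,j)·1^j·C(12,2-j)·(-2)^(2-j) for j from 0 to 2.
= 264 + (-288) + 66 = 42.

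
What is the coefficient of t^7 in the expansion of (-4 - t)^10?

7680

The general term is C(10,j)·(-4)^j·(-t)^(10-j); the t^7 term has j = 3.
C(10,3) = 120.
Coefficient = C(10,3) · (-4)^3 · (-1)^7 = 120 · (-64) · (-1) = 7680.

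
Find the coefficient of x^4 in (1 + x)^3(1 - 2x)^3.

Coefficient of x^4 = Σ_{j} C(3,j)·1^j·C(3,4-j)·(-2)^(4-j) for j from 1 to 3.
= (-24) + 36 + (-6) = 6.

6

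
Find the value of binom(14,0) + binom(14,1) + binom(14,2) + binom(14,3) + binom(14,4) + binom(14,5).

1 + 14 + 91 + 364 + 1001 + 2002 = 3473.

3473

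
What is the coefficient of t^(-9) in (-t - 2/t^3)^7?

-560

General term: C(7,j)·(-t)^j·(-2/t^3)^(7-j), with t-exponent 1j − 3(7−j) = 4j − 21.
Set 4j − 21 = -9: j = 3.
C(7,3) = 35; (-1)^3 = -1; (-2)^4 = 16.
Coefficient = 35 · (-1) · 16 = -560.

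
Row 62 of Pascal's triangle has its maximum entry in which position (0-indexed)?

C(62,r) is maximized at r = 62/2 = 31.

31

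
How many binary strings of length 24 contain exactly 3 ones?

2024

Choose the 3 positions: C(24,3) = 2024.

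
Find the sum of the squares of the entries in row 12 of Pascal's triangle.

By Vandermonde's identity, Σ C(12,r)² = C(24,12) = 2704156.

2704156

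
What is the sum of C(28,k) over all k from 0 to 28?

268435456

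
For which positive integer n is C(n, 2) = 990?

n(n−1)/2 = 990 ⇒ n(n−1) = 1980. Since 45·44 = 1980, n = 45.

45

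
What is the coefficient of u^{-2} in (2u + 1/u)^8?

448

General term: C(8,j)·(2u)^j·(1/u)^(8-j), with u-exponent 1j − 1(8−j) = 2j − 8.
Set 2j − 8 = -2: j = 3.
C(8,3) = 56; 2^3 = 8; 1^5 = 1.
Coefficient = 56 · 8 · 1 = 448.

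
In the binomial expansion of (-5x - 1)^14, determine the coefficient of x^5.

6256250

The general term is C(14,j)·(-5x)^j·(-1)^(14-j); the x^5 term has j = 5.
C(14,5) = 2002.
Coefficient = C(14,5) · (-5)^5 · (-1)^9 = 2002 · (-3125) · (-1) = 6256250.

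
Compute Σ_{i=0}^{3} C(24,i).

1 + 24 + 276 + 2024 = 2325.

2325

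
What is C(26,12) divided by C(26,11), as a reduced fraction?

C(n,k+1)/C(n,k) = (n−k)/(k+1) = (26−11)/(11+1) = 15/12 = 5/4.

5/4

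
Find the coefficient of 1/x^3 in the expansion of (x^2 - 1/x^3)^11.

-462

General term: C(11,j)·(x^2)^j·(-1/x^3)^(11-j), with x-exponent 2j − 3(11−j) = 5j − 33.
Set 5j − 33 = -3: j = 6.
C(11,6) = 462; 1^6 = 1; (-1)^5 = -1.
Coefficient = 462 · 1 · (-1) = -462.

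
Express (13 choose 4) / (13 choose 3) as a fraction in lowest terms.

5/2

C(n,k+1)/C(n,k) = (n−k)/(k+1) = (13−3)/(3+1) = 10/4 = 5/2.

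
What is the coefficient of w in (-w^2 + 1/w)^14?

General term: C(14,j)·(-w^2)^j·(1/w)^(14-j), with w-exponent 2j − 1(14−j) = 3j − 14.
Set 3j − 14 = 1: j = 5.
C(14,5) = 2002; (-1)^5 = -1; 1^9 = 1.
Coefficient = 2002 · (-1) · 1 = -2002.

-2002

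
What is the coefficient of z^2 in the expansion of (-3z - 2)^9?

-41472

The general term is C(9,j)·(-3z)^j·(-2)^(9-j); the z^2 term has j = 2.
C(9,2) = 36.
Coefficient = C(9,2) · (-3)^2 · (-2)^7 = 36 · 9 · (-128) = -41472.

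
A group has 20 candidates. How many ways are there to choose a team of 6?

This is C(20,6) = 38760.

38760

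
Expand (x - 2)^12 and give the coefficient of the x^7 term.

-25344

The general term is C(12,j)·(x)^j·(-2)^(12-j); the x^7 term has j = 7.
C(12,7) = 792.
Coefficient = C(12,7) · (-2)^5 = 792 · (-32) = -25344.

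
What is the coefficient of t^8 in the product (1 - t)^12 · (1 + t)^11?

Coefficient of t^8 = Σ_{j} C(12,j)·(-1)^j·C(11,8-j)·1^(8-j) for j from 0 to 8.
= 165 + (-3960) + 30492 + (-101640) + 163350 + (-130680) + 50820 + (-8712) + 495 = 330.

330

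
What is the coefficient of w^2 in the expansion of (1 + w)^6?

15

The general term is C(6,j)·(1)^j·(w)^(6-j); the w^2 term has j = 4.
C(6,4) = 15.
Coefficient = C(6,4) = 15.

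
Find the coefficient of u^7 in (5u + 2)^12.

The general term is C(12,j)·(5u)^j·(2)^(12-j); the u^7 term has j = 7.
C(12,7) = 792.
Coefficient = C(12,7) · 5^7 · 2^5 = 792 · 78125 · 32 = 1980000000.

1980000000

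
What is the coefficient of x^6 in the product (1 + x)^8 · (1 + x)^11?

27132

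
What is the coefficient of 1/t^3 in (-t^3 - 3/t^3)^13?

-3752892

General term: C(13,j)·(-t^3)^j·(-3/t^3)^(13-j), with t-exponent 3j − 3(13−j) = 6j − 39.
Set 6j − 39 = -3: j = 6.
C(13,6) = 1716; (-1)^6 = 1; (-3)^7 = -2187.
Coefficient = 1716 · 1 · (-2187) = -3752892.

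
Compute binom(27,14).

C(27,14) = C(27,13) by symmetry.
C(27,13) = (27·26·25·24·23·22·21·20·19·18·17·16·15) / 13! = 124903451312640000 / 6227020800 = 20058300.

20058300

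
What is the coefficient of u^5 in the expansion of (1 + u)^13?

1287

The general term is C(13,j)·(1)^j·(u)^(13-j); the u^5 term has j = 8.
C(13,8) = 1287.
Coefficient = C(13,8) = 1287.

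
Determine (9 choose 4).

126

C(9,4) = (9·8·7·6) / 4! = 3024 / 24 = 126.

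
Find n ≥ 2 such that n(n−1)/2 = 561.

34

n(n−1)/2 = 561 ⇒ n(n−1) = 1122. Since 34·33 = 1122, n = 34.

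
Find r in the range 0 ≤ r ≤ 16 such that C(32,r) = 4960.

3

C(32,r) increases on 0 ≤ r ≤ 16. C(32,2) = 496 and C(32,3) = 4960, so r = 3.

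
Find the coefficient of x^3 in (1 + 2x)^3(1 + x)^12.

Coefficient of x^3 = Σ_{j} C(3,j)·2^j·C(12,3-j)·1^(3-j) for j from 0 to 3.
= 220 + 396 + 144 + 8 = 768.

768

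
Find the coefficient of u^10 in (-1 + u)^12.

66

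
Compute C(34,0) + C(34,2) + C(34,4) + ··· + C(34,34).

8589934592

Even-k terms of row 34 sum to 2^33 = 8589934592.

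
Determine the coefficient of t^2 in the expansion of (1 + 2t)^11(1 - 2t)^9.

-32

Coefficient of t^2 = Σ_{j} C(11,j)·2^j·C(9,2-j)·(-2)^(2-j) for j from 0 to 2.
= 144 + (-396) + 220 = -32.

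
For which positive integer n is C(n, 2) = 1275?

51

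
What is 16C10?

8008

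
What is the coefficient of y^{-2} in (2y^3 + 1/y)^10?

180

General term: C(10,j)·(2y^3)^j·(1/y)^(10-j), with y-exponent 3j − 1(10−j) = 4j − 10.
Set 4j − 10 = -2: j = 2.
C(10,2) = 45; 2^2 = 4; 1^8 = 1.
Coefficient = 45 · 4 · 1 = 180.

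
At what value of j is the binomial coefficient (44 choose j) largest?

C(44,j) is maximized at j = 44/2 = 22.

22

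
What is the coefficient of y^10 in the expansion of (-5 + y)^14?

625625

The general term is C(14,j)·(-5)^j·(y)^(14-j); the y^10 term has j = 4.
C(14,4) = 1001.
Coefficient = C(14,4) · (-5)^4 = 1001 · 625 = 625625.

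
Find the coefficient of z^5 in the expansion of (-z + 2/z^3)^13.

General term: C(13,j)·(-z)^j·(2/z^3)^(13-j), with z-exponent 1j − 3(13−j) = 4j − 39.
Set 4j − 39 = 5: j = 11.
C(13,11) = 78; (-1)^11 = -1; 2^2 = 4.
Coefficient = 78 · (-1) · 4 = -312.

-312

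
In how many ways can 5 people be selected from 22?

26334

This is C(22,5) = 26334.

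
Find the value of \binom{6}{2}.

15

C(6,2) = (6·5) / 2! = 30 / 2 = 15.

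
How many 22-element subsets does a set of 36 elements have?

3796297200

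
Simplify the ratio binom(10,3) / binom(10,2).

C(n,k+1)/C(n,k) = (n−k)/(k+1) = (10−2)/(2+1) = 8/3.

8/3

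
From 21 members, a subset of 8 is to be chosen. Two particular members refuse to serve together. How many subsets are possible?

176358

All 8-subsets: C(21,8) = 203490. Those containing both fixed elements: C(19,6) = 27132.
203490 − 27132 = 176358.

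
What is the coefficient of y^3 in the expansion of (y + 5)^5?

250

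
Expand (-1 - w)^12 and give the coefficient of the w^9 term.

220

The general term is C(12,j)·(-1)^j·(-w)^(12-j); the w^9 term has j = 3.
C(12,3) = 220.
Coefficient = C(12,3) · (-1)^3 · (-1)^9 = 220 · (-1) · (-1) = 220.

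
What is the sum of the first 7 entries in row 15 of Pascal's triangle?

1 + 15 + 105 + 455 + 1365 + 3003 + 5005 = 9949.

9949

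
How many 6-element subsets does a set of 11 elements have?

462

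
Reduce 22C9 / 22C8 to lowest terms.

C(n,k+1)/C(n,k) = (n−k)/(k+1) = (22−8)/(8+1) = 14/9.

14/9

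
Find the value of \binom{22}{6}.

74613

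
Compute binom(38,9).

163011640

C(38,9) = (38·37·36·35·34·33·32·31·30) / 9! = 59153663923200 / 362880 = 163011640.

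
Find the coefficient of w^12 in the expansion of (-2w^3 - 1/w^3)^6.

General term: C(6,j)·(-2w^3)^j·(-1/w^3)^(6-j), with w-exponent 3j − 3(6−j) = 6j − 18.
Set 6j − 18 = 12: j = 5.
C(6,5) = 6; (-2)^5 = -32; (-1)^1 = -1.
Coefficient = 6 · (-32) · (-1) = 192.

192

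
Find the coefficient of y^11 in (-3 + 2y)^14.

The general term is C(14,j)·(-3)^j·(2y)^(14-j); the y^11 term has j = 3.
C(14,3) = 364.
Coefficient = C(14,3) · (-3)^3 · 2^11 = 364 · (-27) · 2048 = -20127744.

-20127744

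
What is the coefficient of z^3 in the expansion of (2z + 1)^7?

280

The general term is C(7,j)·(2z)^j·(1)^(7-j); the z^3 term has j = 3.
C(7,3) = 35.
Coefficient = C(7,3) · 2^3 = 35 · 8 = 280.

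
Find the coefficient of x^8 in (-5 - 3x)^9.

The general term is C(9,j)·(-5)^j·(-3x)^(9-j); the x^8 term has j = 1.
C(9,1) = 9.
Coefficient = C(9,1) · (-5)^1 · (-3)^8 = 9 · (-5) · 6561 = -295245.

-295245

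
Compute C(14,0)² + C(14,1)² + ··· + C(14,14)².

40116600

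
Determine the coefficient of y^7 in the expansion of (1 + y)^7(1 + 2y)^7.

48639

Coefficient of y^7 = Σ_{j} C(7,j)·1^j·C(7,7-j)·2^(7-j) for j from 0 to 7.
= 128 + 3136 + 14112 + 19600 + 9800 + 1764 + 98 + 1 = 48639.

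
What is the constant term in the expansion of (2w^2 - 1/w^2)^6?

-160

General term: C(6,j)·(2w^2)^j·(-1/w^2)^(6-j), with w-exponent 2j − 2(6−j) = 4j − 12.
Set 4j − 12 = 0: j = 3.
C(6,3) = 20; 2^3 = 8; (-1)^3 = -1.
Coefficient = 20 · 8 · (-1) = -160.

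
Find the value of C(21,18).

1330

C(21,18) = C(21,3) by symmetry.
C(21,3) = (21·20·19) / 3! = 7980 / 6 = 1330.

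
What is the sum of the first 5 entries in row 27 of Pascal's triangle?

1 + 27 + 351 + 2925 + 17550 = 20854.

20854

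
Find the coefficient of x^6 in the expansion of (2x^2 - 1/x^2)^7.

672

General term: C(7,j)·(2x^2)^j·(-1/x^2)^(7-j), with x-exponent 2j − 2(7−j) = 4j − 14.
Set 4j − 14 = 6: j = 5.
C(7,5) = 21; 2^5 = 32; (-1)^2 = 1.
Coefficient = 21 · 32 · 1 = 672.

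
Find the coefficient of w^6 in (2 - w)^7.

The general term is C(7,j)·(2)^j·(-w)^(7-j); the w^6 term has j = 1.
C(7,1) = 7.
Coefficient = C(7,1) · 2^1 = 7 · 2 = 14.

14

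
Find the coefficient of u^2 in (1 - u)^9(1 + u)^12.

-6

Coefficient of u^2 = Σ_{j} C(9,j)·(-1)^j·C(12,2-j)·1^(2-j) for j from 0 to 2.
= 66 + (-108) + 36 = -6.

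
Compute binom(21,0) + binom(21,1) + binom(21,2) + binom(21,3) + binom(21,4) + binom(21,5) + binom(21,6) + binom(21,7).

1 + 21 + 210 + 1330 + 5985 + 20349 + 54264 + 116280 = 198440.

198440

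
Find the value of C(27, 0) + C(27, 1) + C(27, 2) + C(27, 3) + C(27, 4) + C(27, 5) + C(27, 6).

1 + 27 + 351 + 2925 + 17550 + 80730 + 296010 = 397594.

397594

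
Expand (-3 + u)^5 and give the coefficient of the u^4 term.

-15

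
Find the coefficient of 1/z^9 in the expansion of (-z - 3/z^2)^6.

1458

General term: C(6,j)·(-z)^j·(-3/z^2)^(6-j), with z-exponent 1j − 2(6−j) = 3j − 12.
Set 3j − 12 = -9: j = 1.
C(6,1) = 6; (-1)^1 = -1; (-3)^5 = -243.
Coefficient = 6 · (-1) · (-243) = 1458.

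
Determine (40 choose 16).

C(40,16) = (40·39·38·37·36·35·34·33·32·31·30·29·28·27·26·25) / 16! = 1315041316842168115200000 / 20922789888000 = 62852101650.

62852101650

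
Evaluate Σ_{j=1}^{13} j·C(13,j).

53248

Differentiating (1+x)^13 and setting x=1: Σ j·C(13,j) = 13·2^12 = 53248.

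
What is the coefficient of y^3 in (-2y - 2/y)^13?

-10543104

General term: C(13,j)·(-2y)^j·(-2/y)^(13-j), with y-exponent 1j − 1(13−j) = 2j − 13.
Set 2j − 13 = 3: j = 8.
C(13,8) = 1287; (-2)^8 = 256; (-2)^5 = -32.
Coefficient = 1287 · 256 · (-32) = -10543104.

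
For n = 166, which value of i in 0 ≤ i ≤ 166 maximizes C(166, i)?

C(166,i) is maximized at i = 166/2 = 83.

83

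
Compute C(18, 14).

C(18,14) = C(18,4) by symmetry.
C(18,4) = (18·17·16·15) / 4! = 73440 / 24 = 3060.

3060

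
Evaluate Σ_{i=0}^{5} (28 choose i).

122438

1 + 28 + 378 + 3276 + 20475 + 98280 = 122438.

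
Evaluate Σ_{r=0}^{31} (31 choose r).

2147483648

The entries of row 31 sum to 2^31 = 2147483648.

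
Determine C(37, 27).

348330136

C(37,27) = C(37,10) by symmetry.
C(37,10) = (37·36·35·34·33·32·31·30·29·28) / 10! = 1264020397516800 / 3628800 = 348330136.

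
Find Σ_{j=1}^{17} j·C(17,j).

1114112

Differentiating (1+x)^17 and setting x=1: Σ j·C(17,j) = 17·2^16 = 1114112.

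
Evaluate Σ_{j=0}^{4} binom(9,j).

256

1 + 9 + 36 + 84 + 126 = 256.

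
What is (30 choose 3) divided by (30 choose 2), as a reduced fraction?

C(n,k+1)/C(n,k) = (n−k)/(k+1) = (30−2)/(2+1) = 28/3.

28/3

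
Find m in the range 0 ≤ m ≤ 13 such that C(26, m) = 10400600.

13

C(26,m) increases on 0 ≤ m ≤ 13. C(26,12) = 9657700 and C(26,13) = 10400600, so m = 13.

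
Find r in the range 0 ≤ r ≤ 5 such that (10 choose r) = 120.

3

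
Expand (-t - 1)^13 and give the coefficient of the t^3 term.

-286

The general term is C(13,j)·(-t)^j·(-1)^(13-j); the t^3 term has j = 3.
C(13,3) = 286.
Coefficient = C(13,3) · (-1)^3 = 286 · (-1) = -286.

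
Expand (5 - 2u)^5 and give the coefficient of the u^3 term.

-2000

The general term is C(5,j)·(5)^j·(-2u)^(5-j); the u^3 term has j = 2.
C(5,2) = 10.
Coefficient = C(5,2) · 5^2 · (-2)^3 = 10 · 25 · (-8) = -2000.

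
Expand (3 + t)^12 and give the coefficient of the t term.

2125764

The general term is C(12,j)·(3)^j·(t)^(12-j); the t^1 term has j = 11.
C(12,11) = 12.
Coefficient = C(12,11) · 3^11 = 12 · 177147 = 2125764.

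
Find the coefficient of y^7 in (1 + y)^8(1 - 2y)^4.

Coefficient of y^7 = Σ_{j} C(8,j)·1^j·C(4,7-j)·(-2)^(7-j) for j from 3 to 7.
= 896 + (-2240) + 1344 + (-224) + 8 = -216.

-216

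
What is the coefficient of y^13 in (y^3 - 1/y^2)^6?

-6

General term: C(6,j)·(y^3)^j·(-1/y^2)^(6-j), with y-exponent 3j − 2(6−j) = 5j − 12.
Set 5j − 12 = 13: j = 5.
C(6,5) = 6; 1^5 = 1; (-1)^1 = -1.
Coefficient = 6 · 1 · (-1) = -6.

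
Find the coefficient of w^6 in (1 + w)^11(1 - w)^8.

28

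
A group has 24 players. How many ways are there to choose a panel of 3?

2024

This is C(24,3) = 2024.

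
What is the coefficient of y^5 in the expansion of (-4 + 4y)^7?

344064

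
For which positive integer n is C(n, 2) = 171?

19

n(n−1)/2 = 171 ⇒ n(n−1) = 342. Since 19·18 = 342, n = 19.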